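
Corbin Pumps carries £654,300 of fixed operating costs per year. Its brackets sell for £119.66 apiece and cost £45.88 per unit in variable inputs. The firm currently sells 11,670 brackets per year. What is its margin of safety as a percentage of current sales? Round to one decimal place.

24.0%

Unit CM = price − variable cost = £119.66 − £45.88 = £73.78. Break-even units = £654,300 ÷ £73.78 = 8,868.26; break-even revenue = 8,868.26 × £119.66 = £1,061,175.63.
Current sales = 11,670 × £119.66 = £1,396,432.20.
Margin of safety = (£1,396,432.20 − £1,061,175.63) ÷ £1,396,432.20 = 24.0%.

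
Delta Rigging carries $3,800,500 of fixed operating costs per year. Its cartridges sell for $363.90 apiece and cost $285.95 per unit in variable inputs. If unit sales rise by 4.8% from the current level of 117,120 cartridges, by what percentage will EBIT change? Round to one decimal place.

+8.2%

At 117,120 units, contribution = 117,120 × $77.95 = $9,129,504.00.
Operating income = contribution − fixed costs = $9,129,504.00 − $3,800,500 = $5,329,004.00.
Degree of operating leverage = $9,129,504.00 / $5,329,004.00 = 1.7132.
Operating income changes by 1.7132 × +4.8% = +8.2%.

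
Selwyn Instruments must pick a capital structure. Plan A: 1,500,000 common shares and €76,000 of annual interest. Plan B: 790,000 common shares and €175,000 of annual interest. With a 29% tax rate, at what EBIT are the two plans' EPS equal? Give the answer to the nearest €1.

€285,155

Set EPS_A = EPS_B: (EBIT − €76,000)(1 − 0.29) ÷ 1,500,000 = (EBIT − €175,000)(1 − 0.29) ÷ 790,000.
Cancelling (1 − t) and cross-multiplying: 790,000·(EBIT − 76,000) = 1,500,000·(EBIT − 175,000).
Solving, EBIT = (175,000·1,500,000 − 76,000·790,000) / (1,500,000 − 790,000) = 202,460,000,000 / 710,000 = 285,154.93.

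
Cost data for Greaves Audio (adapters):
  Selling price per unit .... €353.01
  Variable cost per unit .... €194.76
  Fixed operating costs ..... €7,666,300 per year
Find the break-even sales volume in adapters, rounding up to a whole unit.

Each unit contributes €353.01 − €194.76 = €158.25.
Break-even volume = fixed costs ÷ CM per unit = €7,666,300 ÷ €158.25 = 48,444.23, so 48,445 adapters.

48,445 adapters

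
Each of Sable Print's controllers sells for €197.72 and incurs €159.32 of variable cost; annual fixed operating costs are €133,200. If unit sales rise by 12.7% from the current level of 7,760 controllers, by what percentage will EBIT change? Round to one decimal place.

Total contribution margin = 7,760 × €38.40 = €297,984.00.
Subtracting fixed costs: EBIT = €297,984.00 − €133,200 = €164,784.00.
Degree of operating leverage = €297,984.00 / €164,784.00 = 1.8083.
%ΔEBIT = DOL × %ΔSales = 1.8083 × +12.7% = +23.0%.

+23.0%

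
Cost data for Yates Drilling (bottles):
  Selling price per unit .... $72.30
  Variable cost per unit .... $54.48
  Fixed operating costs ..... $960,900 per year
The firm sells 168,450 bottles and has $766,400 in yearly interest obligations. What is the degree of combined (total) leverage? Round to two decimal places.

2.36

Total contribution margin = 168,450 × $17.82 = $3,001,779.00.
Operating income = contribution − fixed costs = $3,001,779.00 − $960,900 = $2,040,879.00. Interest = $766,400.00, so EBIT − I = $1,274,479.00.
Degree of total leverage = total CM / (EBIT − interest) = $3,001,779.00 / $1,274,479.00 = 2.3553.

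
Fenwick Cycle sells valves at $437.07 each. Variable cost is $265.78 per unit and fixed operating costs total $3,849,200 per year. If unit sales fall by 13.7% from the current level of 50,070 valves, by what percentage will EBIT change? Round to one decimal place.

-24.9%

At 50,070 units, contribution = 50,070 × $171.29 = $8,576,490.30.
EBIT = $8,576,490.30 − $3,849,200 = $4,727,290.30.
DOL = contribution ÷ EBIT = $8,576,490.30 ÷ $4,727,290.30 = 1.8143.
%ΔEBIT = DOL × %ΔSales = 1.8143 × -13.7% = -24.9%.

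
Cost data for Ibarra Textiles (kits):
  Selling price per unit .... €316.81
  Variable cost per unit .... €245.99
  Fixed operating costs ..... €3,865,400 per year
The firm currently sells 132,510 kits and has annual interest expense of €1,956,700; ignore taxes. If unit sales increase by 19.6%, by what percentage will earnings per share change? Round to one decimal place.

+51.6%

Contribution at this volume is 132,510 × €70.82 = €9,384,358.20.
EBIT = €9,384,358.20 − €3,865,400 = €5,518,958.20.
After interest of €1,956,700.00, pre-tax earnings = €3,562,258.20.
Degree of combined leverage = contribution ÷ (EBIT − I) = €9,384,358.20 ÷ €3,562,258.20 = 2.6344.
EPS therefore changes by 2.6344 × (+19.6%) = +51.6%.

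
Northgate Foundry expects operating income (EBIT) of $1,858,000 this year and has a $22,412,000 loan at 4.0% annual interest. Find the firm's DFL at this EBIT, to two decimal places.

1.93

Interest = $896,480.00.
Degree of financial leverage = EBIT / (EBIT − interest) = $1,858,000 / $961,520.00 = 1.9324.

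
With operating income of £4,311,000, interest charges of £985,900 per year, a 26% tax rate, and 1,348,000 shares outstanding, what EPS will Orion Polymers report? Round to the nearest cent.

Pre-tax income = £4,311,000 − £985,900.00 = £3,325,100.00.
After tax at 26%: net income = £3,325,100.00 × 0.74 = £2,460,574.00.
EPS = £2,460,574.00 ÷ 1,348,000 = £1.83.

£1.83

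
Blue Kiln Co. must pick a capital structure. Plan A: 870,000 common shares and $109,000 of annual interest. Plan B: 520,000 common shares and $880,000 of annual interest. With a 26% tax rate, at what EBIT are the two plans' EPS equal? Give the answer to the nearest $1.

Set EPS_A = EPS_B: (EBIT − $109,000)(1 − 0.26) ÷ 870,000 = (EBIT − $880,000)(1 − 0.26) ÷ 520,000.
The (1 − t) factor cancels: (EBIT − 109,000) × 520,000 = (EBIT − 880,000) × 870,000.
Solving, EBIT = (880,000·870,000 − 109,000·520,000) / (870,000 − 520,000) = 708,920,000,000 / 350,000 = 2,025,485.71.

$2,025,486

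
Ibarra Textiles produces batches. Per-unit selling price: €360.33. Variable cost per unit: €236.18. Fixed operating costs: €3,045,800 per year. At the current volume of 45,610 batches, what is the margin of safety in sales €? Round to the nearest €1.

Contribution margin per unit = €360.33 − €236.18 = €124.15. Break-even units = €3,045,800 ÷ €124.15 = 24,533.23; break-even revenue = 24,533.23 × €360.33 = €8,840,057.30.
Current sales = 45,610 × €360.33 = €16,434,651.30.
Margin of safety = €16,434,651.30 − €8,840,057.30 = €7,594,594.

€7,594,594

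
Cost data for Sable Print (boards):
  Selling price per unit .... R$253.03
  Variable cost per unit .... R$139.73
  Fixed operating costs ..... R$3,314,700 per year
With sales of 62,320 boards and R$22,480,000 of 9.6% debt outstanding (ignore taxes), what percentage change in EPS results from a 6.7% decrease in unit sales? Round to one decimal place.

Total contribution margin = 62,320 × R$113.30 = R$7,060,856.00.
Operating income = contribution − fixed costs = R$7,060,856.00 − R$3,314,700 = R$3,746,156.00.
After interest of R$2,158,080.00, pre-tax earnings = R$1,588,076.00.
DCL = total CM / (EBIT − I) = R$7,060,856.00 / R$1,588,076.00 = 4.4462.
EPS therefore changes by 4.4462 × (-6.7%) = -29.8%.

-29.8%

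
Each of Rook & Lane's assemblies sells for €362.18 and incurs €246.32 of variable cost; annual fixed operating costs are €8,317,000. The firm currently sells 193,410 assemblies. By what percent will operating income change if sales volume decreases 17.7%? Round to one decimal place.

-28.1%

Total contribution margin = 193,410 × €115.86 = €22,408,482.60.
Operating income = contribution − fixed costs = €22,408,482.60 − €8,317,000 = €14,091,482.60.
So DOL = total CM / EBIT = €22,408,482.60 / €14,091,482.60 = 1.5902.
So EBIT moves 1.5902 × (-17.7%) = -28.1%.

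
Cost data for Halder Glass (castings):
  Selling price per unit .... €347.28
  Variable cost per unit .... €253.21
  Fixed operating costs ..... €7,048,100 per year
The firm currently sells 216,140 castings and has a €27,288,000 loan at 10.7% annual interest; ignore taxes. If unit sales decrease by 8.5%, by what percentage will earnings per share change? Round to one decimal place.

At 216,140 units, contribution = 216,140 × €94.07 = €20,332,289.80.
EBIT = €20,332,289.80 − €7,048,100 = €13,284,189.80.
After interest of €2,919,816.00, pre-tax earnings = €10,364,373.80.
Degree of combined leverage = contribution ÷ (EBIT − I) = €20,332,289.80 ÷ €10,364,373.80 = 1.9617.
EPS therefore changes by 1.9617 × (-8.5%) = -16.7%.

-16.7%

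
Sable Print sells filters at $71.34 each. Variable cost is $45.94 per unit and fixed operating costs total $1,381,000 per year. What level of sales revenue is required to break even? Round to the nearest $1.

CM per unit = $71.34 − $45.94 = $25.40; CM ratio = $25.40 / $71.34 = 0.3560.
Break-even revenue = fixed costs × price ÷ CM = $1,381,000 × $71.34 ÷ $25.40 = $3,878,761.

$3,878,761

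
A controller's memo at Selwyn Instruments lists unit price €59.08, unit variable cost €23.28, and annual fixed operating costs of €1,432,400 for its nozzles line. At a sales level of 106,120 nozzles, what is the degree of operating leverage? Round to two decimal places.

Contribution at this volume is 106,120 × €35.80 = €3,799,096.00.
EBIT = €3,799,096.00 − €1,432,400 = €2,366,696.00.
DOL = contribution ÷ EBIT = €3,799,096.00 ÷ €2,366,696.00 = 1.6052.

1.61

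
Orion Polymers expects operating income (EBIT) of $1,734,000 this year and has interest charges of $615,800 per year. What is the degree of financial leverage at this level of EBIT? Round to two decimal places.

Annual interest charges come to $615,800.00.
Degree of financial leverage = EBIT / (EBIT − interest) = $1,734,000 / $1,118,200.00 = 1.5507.

1.55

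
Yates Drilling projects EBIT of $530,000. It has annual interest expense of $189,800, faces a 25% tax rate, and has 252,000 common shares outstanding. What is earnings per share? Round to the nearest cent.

Interest = $189,800.00, so EBT = $530,000 − $189,800.00 = $340,200.00.
Net income = $340,200.00 × (1 − 0.25) = $255,150.00.
Per share: $255,150.00 / 252,000 shares = $1.01.

$1.01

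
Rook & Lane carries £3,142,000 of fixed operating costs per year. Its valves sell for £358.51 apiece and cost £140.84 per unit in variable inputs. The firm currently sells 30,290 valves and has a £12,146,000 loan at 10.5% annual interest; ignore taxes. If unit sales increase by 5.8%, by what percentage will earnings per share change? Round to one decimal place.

+17.6%

Total contribution margin = 30,290 × £217.67 = £6,593,224.30.
Operating income = contribution − fixed costs = £6,593,224.30 − £3,142,000 = £3,451,224.30.
Interest = £1,275,330.00, so EBIT − I = £2,175,894.30.
Degree of combined leverage = contribution ÷ (EBIT − I) = £6,593,224.30 ÷ £2,175,894.30 = 3.0301.
%ΔEPS = DCL × %ΔSales = 3.0301 × +5.8% = +17.6%.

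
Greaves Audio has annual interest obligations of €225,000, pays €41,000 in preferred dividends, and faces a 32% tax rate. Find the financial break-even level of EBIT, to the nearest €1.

Preferred dividends are paid after tax, so their pre-tax equivalent is €41,000 ÷ (1 − 0.32) = €60,294.12.
EPS = 0 when EBIT covers interest plus the pre-tax preferred burden: €225,000 + €60,294.12 = €285,294.12.

€285,294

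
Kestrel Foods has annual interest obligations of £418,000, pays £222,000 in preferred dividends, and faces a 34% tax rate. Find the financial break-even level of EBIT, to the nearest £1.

Preferred dividends are paid after tax, so their pre-tax equivalent is £222,000 ÷ (1 − 0.34) = £336,363.64.
Financial break-even EBIT = interest + D_p ÷ (1 − t) = £418,000 + £336,363.64 = £754,363.64.

£754,364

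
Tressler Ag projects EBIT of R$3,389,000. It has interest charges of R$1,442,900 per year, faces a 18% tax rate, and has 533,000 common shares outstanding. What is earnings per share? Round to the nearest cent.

Interest = R$1,442,900.00, so EBT = R$3,389,000 − R$1,442,900.00 = R$1,946,100.00.
After tax at 18%: net income = R$1,946,100.00 × 0.82 = R$1,595,802.00.
Per share: R$1,595,802.00 / 533,000 shares = R$2.99.

R$2.99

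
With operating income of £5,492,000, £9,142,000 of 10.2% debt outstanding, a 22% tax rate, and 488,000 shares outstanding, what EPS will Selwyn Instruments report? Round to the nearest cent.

£7.29

Interest = £932,484.00, so EBT = £5,492,000 − £932,484.00 = £4,559,516.00.
After tax at 22%: net income = £4,559,516.00 × 0.78 = £3,556,422.48.
Per share: £3,556,422.48 / 488,000 shares = £7.29.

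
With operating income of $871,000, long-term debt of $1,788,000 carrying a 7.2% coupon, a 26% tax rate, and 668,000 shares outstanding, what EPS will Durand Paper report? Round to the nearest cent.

Interest = $128,736.00, so EBT = $871,000 − $128,736.00 = $742,264.00.
After tax at 26%: net income = $742,264.00 × 0.74 = $549,275.36.
EPS = $549,275.36 ÷ 668,000 = $0.82.

$0.82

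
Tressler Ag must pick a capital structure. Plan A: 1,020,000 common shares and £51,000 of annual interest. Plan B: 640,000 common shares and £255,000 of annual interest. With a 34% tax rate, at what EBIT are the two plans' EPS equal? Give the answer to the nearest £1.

At indifference, (EBIT − 51,000)(1 − t)/1,020,000 = (EBIT − 255,000)(1 − t)/640,000.
The (1 − t) factor cancels: (EBIT − 51,000) × 640,000 = (EBIT − 255,000) × 1,020,000.
EBIT × (1,020,000 − 640,000) = 255,000 × 1,020,000 − 51,000 × 640,000 = 227,460,000,000, so EBIT = 227,460,000,000 ÷ 380,000 = 598,578.95.

£598,579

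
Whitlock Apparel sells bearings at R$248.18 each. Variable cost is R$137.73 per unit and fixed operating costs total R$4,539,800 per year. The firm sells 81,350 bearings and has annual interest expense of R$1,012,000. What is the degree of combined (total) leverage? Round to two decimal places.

2.62

Contribution at this volume is 81,350 × R$110.45 = R$8,985,107.50.
Operating income = contribution − fixed costs = R$8,985,107.50 − R$4,539,800 = R$4,445,307.50. Interest = R$1,012,000.00.
DOL = R$8,985,107.50 ÷ R$4,445,307.50 = 2.0213; DFL = R$4,445,307.50 ÷ R$3,433,307.50 = 1.2948.
Combined leverage = 2.0213 × 1.2948 = 2.6172.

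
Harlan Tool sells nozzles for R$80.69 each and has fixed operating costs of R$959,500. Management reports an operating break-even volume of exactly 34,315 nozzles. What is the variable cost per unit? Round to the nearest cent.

Contribution per unit must be FC / Q = R$959,500 / 34,315 = R$27.9615.
Hence VC = price − CM = R$80.69 − R$27.9615 = R$52.73.

R$52.73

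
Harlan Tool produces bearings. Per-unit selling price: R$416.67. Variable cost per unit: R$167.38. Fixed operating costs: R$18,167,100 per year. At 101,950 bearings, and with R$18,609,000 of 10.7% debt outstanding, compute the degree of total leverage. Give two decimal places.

Total contribution margin = 101,950 × R$249.29 = R$25,415,115.50.
EBIT = R$25,415,115.50 − R$18,167,100 = R$7,248,015.50. Interest = R$1,991,163.00, so EBIT − I = R$5,256,852.50.
DCL = contribution ÷ (EBIT − I) = R$25,415,115.50 ÷ R$5,256,852.50 = 4.8347.

4.83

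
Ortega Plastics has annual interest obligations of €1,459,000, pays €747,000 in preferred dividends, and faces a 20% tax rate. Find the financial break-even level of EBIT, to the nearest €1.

Preferred dividends are paid after tax, so their pre-tax equivalent is €747,000 ÷ (1 − 0.20) = €933,750.00.
Financial break-even EBIT = interest + D_p ÷ (1 − t) = €1,459,000 + €933,750.00 = €2,392,750.00.

€2,392,750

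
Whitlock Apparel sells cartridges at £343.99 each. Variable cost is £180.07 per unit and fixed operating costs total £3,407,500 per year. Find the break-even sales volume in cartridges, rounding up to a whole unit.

Contribution margin per unit = £343.99 − £180.07 = £163.92.
Units to break even: £3,407,500 ÷ £163.92 = 20,787.58, rounded up to 20,788.

20,788 cartridges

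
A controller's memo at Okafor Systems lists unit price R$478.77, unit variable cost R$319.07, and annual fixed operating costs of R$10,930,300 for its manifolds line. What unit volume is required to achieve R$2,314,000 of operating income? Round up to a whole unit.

82,933 manifolds

Unit CM = price − variable cost = R$478.77 − R$319.07 = R$159.70.
Need Q such that Q × R$159.70 − R$10,930,300 = R$2,314,000, i.e. Q = R$13,244,300 / R$159.70 = 82,932.37 → 82,933.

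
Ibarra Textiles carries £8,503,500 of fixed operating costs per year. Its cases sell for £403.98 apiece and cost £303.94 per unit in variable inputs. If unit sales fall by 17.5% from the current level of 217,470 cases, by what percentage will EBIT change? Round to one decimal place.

Total contribution margin = 217,470 × £100.04 = £21,755,698.80.
Subtracting fixed costs: EBIT = £21,755,698.80 − £8,503,500 = £13,252,198.80.
DOL = contribution ÷ EBIT = £21,755,698.80 ÷ £13,252,198.80 = 1.6417.
Operating income changes by 1.6417 × -17.5% = -28.7%.

-28.7%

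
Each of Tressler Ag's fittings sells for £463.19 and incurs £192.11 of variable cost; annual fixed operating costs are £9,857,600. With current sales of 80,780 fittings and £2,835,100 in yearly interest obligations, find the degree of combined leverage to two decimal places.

Total contribution margin = 80,780 × £271.08 = £21,897,842.40.
Subtracting fixed costs: EBIT = £21,897,842.40 − £9,857,600 = £12,040,242.40. Interest = £2,835,100.00, so EBIT − I = £9,205,142.40.
DCL = contribution ÷ (EBIT − I) = £21,897,842.40 ÷ £9,205,142.40 = 2.3789.

2.38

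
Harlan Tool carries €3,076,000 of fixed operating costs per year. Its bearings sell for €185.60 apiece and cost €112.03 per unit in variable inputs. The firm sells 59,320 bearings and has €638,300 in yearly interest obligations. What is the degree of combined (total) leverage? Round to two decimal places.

Contribution at this volume is 59,320 × €73.57 = €4,364,172.40.
Operating income = contribution − fixed costs = €4,364,172.40 − €3,076,000 = €1,288,172.40. Interest = €638,300.00, so EBIT − I = €649,872.40.
Degree of total leverage = total CM / (EBIT − interest) = €4,364,172.40 / €649,872.40 = 6.7154.

6.72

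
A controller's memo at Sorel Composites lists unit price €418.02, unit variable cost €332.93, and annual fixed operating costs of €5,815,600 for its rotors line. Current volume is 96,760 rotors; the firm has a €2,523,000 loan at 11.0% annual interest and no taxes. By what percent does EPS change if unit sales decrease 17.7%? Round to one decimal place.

Contribution at this volume is 96,760 × €85.09 = €8,233,308.40.
EBIT = €8,233,308.40 − €5,815,600 = €2,417,708.40.
Interest = €277,530.00, so EBIT − I = €2,140,178.40.
Degree of combined leverage = contribution ÷ (EBIT − I) = €8,233,308.40 ÷ €2,140,178.40 = 3.8470.
EPS therefore changes by 3.8470 × (-17.7%) = -68.1%.

-68.1%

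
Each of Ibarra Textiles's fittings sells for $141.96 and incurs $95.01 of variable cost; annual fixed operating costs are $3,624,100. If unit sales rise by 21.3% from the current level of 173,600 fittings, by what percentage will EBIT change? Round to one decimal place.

+38.4%

Contribution at this volume is 173,600 × $46.95 = $8,150,520.00.
EBIT = $8,150,520.00 − $3,624,100 = $4,526,420.00.
Degree of operating leverage = $8,150,520.00 / $4,526,420.00 = 1.8007.
%ΔEBIT = DOL × %ΔSales = 1.8007 × +21.3% = +38.4%.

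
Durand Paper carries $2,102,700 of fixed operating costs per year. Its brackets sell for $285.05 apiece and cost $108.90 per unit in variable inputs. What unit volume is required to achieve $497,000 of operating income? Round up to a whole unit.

Each unit contributes $285.05 − $108.90 = $176.15.
Need Q such that Q × $176.15 − $2,102,700 = $497,000, i.e. Q = $2,599,700 / $176.15 = 14,758.44 → 14,759.

14,759 brackets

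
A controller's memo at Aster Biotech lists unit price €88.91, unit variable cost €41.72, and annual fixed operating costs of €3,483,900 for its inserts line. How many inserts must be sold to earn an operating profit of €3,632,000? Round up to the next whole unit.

150,793 inserts

Unit CM = price − variable cost = €88.91 − €41.72 = €47.19.
Required volume = (fixed costs + target profit) ÷ CM = (€3,483,900 + €3,632,000) ÷ €47.19 = 150,792.54, so 150,793 inserts.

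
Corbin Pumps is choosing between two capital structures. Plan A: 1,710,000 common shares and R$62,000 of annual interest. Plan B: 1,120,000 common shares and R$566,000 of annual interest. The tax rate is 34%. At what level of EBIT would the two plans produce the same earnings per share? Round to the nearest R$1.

R$1,522,746

At indifference, (EBIT − 62,000)(1 − t)/1,710,000 = (EBIT − 566,000)(1 − t)/1,120,000.
Cancelling (1 − t) and cross-multiplying: 1,120,000·(EBIT − 62,000) = 1,710,000·(EBIT − 566,000).
EBIT × (1,710,000 − 1,120,000) = 566,000 × 1,710,000 − 62,000 × 1,120,000 = 898,420,000,000, so EBIT = 898,420,000,000 ÷ 590,000 = 1,522,745.76.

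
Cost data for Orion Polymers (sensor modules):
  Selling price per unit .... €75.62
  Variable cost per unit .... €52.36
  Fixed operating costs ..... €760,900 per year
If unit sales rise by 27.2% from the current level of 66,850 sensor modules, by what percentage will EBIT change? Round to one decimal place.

Total contribution margin = 66,850 × €23.26 = €1,554,931.00.
Subtracting fixed costs: EBIT = €1,554,931.00 − €760,900 = €794,031.00.
Degree of operating leverage = €1,554,931.00 / €794,031.00 = 1.9583.
So EBIT moves 1.9583 × (+27.2%) = +53.3%.

+53.3%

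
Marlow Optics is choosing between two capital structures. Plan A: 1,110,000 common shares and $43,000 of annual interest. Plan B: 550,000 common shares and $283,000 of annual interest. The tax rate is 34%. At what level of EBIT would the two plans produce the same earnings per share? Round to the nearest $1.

At indifference, (EBIT − 43,000)(1 − t)/1,110,000 = (EBIT − 283,000)(1 − t)/550,000.
Cancelling (1 − t) and cross-multiplying: 550,000·(EBIT − 43,000) = 1,110,000·(EBIT − 283,000).
Solving, EBIT = (283,000·1,110,000 − 43,000·550,000) / (1,110,000 − 550,000) = 290,480,000,000 / 560,000 = 518,714.29.

$518,714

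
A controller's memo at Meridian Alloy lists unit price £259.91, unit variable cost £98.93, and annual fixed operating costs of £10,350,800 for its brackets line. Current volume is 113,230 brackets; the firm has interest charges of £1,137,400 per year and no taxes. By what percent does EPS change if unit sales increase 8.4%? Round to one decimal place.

Total contribution margin = 113,230 × £160.98 = £18,227,765.40.
Operating income = contribution − fixed costs = £18,227,765.40 − £10,350,800 = £7,876,965.40.
After interest of £1,137,400.00, pre-tax earnings = £6,739,565.40.
Degree of combined leverage = contribution ÷ (EBIT − I) = £18,227,765.40 ÷ £6,739,565.40 = 2.7046.
EPS therefore changes by 2.7046 × (+8.4%) = +22.7%.

+22.7%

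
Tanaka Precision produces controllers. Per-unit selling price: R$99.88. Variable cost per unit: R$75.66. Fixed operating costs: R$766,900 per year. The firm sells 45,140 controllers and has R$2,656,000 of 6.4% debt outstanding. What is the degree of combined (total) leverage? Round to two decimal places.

Contribution at this volume is 45,140 × R$24.22 = R$1,093,290.80.
EBIT = R$1,093,290.80 − R$766,900 = R$326,390.80. Interest = R$169,984.00.
DOL = R$1,093,290.80 ÷ R$326,390.80 = 3.3496; DFL = R$326,390.80 ÷ R$156,406.80 = 2.0868.
Combined leverage = 3.3496 × 2.0868 = 6.9899.

6.99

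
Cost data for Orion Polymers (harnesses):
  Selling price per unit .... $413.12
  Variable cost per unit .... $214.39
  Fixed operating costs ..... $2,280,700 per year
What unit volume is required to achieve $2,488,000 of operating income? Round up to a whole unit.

23,996 harnesses

Unit CM = price − variable cost = $413.12 − $214.39 = $198.73.
Required volume = (fixed costs + target profit) ÷ CM = ($2,280,700 + $2,488,000) ÷ $198.73 = 23,995.87, so 23,996 harnesses.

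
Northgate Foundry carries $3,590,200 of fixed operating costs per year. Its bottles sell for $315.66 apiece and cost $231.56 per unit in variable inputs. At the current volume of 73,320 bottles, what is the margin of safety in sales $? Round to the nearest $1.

Unit CM = price − variable cost = $315.66 − $231.56 = $84.10. Break-even units = $3,590,200 ÷ $84.10 = 42,689.66; break-even revenue = 42,689.66 × $315.66 = $13,475,416.55.
Current sales = 73,320 × $315.66 = $23,144,191.20.
Margin of safety = $23,144,191.20 − $13,475,416.55 = $9,668,775.

$9,668,775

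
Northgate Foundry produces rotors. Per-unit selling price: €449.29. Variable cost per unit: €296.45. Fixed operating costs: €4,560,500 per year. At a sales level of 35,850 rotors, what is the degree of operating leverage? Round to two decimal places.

5.96

Contribution at this volume is 35,850 × €152.84 = €5,479,314.00.
EBIT = €5,479,314.00 − €4,560,500 = €918,814.00.
DOL = contribution ÷ EBIT = €5,479,314.00 ÷ €918,814.00 = 5.9635.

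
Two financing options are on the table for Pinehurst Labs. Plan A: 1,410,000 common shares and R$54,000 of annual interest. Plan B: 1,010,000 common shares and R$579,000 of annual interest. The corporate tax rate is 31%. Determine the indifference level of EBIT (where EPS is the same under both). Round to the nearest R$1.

At indifference, (EBIT − 54,000)(1 − t)/1,410,000 = (EBIT − 579,000)(1 − t)/1,010,000.
The (1 − t) factor cancels: (EBIT − 54,000) × 1,010,000 = (EBIT − 579,000) × 1,410,000.
EBIT × (1,410,000 − 1,010,000) = 579,000 × 1,410,000 − 54,000 × 1,010,000 = 761,850,000,000, so EBIT = 761,850,000,000 ÷ 400,000 = 1,904,625.00.

R$1,904,625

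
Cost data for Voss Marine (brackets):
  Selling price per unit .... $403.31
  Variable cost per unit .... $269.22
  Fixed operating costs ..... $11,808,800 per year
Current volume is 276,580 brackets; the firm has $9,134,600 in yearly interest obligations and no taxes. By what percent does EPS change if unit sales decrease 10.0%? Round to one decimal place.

At 276,580 units, contribution = 276,580 × $134.09 = $37,086,612.20.
Operating income = contribution − fixed costs = $37,086,612.20 − $11,808,800 = $25,277,812.20.
Interest = $9,134,600.00, so EBIT − I = $16,143,212.20.
Degree of combined leverage = contribution ÷ (EBIT − I) = $37,086,612.20 ÷ $16,143,212.20 = 2.2974.
EPS therefore changes by 2.2974 × (-10.0%) = -23.0%.

-23.0%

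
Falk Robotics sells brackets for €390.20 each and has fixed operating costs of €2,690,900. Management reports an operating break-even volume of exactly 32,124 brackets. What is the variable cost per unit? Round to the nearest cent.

At break-even, FC = Q × (P − VC), so P − VC = €2,690,900 ÷ 32,124 = €83.7660.
Hence VC = price − CM = €390.20 − €83.7660 = €306.43.

€306.43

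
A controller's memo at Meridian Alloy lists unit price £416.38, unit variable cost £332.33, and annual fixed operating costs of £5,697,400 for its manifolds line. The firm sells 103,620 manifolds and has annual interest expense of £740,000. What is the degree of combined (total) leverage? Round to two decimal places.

3.83

Contribution at this volume is 103,620 × £84.05 = £8,709,261.00.
EBIT = £8,709,261.00 − £5,697,400 = £3,011,861.00. Interest = £740,000.00, so EBIT − I = £2,271,861.00.
DCL = contribution ÷ (EBIT − I) = £8,709,261.00 ÷ £2,271,861.00 = 3.8335.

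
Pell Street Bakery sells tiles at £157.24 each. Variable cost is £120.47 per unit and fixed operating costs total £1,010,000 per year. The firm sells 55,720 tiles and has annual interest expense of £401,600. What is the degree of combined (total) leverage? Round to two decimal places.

3.22

Contribution at this volume is 55,720 × £36.77 = £2,048,824.40.
Operating income = contribution − fixed costs = £2,048,824.40 − £1,010,000 = £1,038,824.40. Interest = £401,600.00, so EBIT − I = £637,224.40.
Degree of total leverage = total CM / (EBIT − interest) = £2,048,824.40 / £637,224.40 = 3.2152.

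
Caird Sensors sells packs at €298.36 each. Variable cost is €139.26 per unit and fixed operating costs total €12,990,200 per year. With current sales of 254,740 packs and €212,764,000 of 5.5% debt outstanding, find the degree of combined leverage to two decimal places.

At 254,740 units, contribution = 254,740 × €159.10 = €40,529,134.00.
EBIT = €40,529,134.00 − €12,990,200 = €27,538,934.00. Interest = €11,702,020.00.
DOL = €40,529,134.00 ÷ €27,538,934.00 = 1.4717; DFL = €27,538,934.00 ÷ €15,836,914.00 = 1.7389.
DCL = DOL × DFL = 1.4717 × 1.7389 = 2.5591.

2.56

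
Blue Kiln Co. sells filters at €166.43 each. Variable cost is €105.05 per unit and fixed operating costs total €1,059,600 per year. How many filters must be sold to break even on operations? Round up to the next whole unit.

Contribution margin per unit = €166.43 − €105.05 = €61.38.
Break-even volume = fixed costs ÷ CM per unit = €1,059,600 ÷ €61.38 = 17,262.95, so 17,263 filters.

17,263 filters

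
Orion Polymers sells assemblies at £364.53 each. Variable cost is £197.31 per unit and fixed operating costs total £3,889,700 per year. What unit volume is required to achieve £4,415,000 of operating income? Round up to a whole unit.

49,664 assemblies

Contribution margin per unit = £364.53 − £197.31 = £167.22.
Units = (FC + target) / CM = (£3,889,700 + £4,415,000) / £167.22 = 49,663.32, so 49,664 assemblies.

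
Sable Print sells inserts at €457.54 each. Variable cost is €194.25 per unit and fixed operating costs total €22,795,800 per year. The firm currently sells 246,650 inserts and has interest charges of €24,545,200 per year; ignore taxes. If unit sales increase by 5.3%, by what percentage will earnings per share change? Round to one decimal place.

+19.6%

Contribution at this volume is 246,650 × €263.29 = €64,940,478.50.
EBIT = €64,940,478.50 − €22,795,800 = €42,144,678.50.
Interest = €24,545,200.00, so EBIT − I = €17,599,478.50.
Degree of combined leverage = contribution ÷ (EBIT − I) = €64,940,478.50 ÷ €17,599,478.50 = 3.6899.
%ΔEPS = DCL × %ΔSales = 3.6899 × +5.3% = +19.6%.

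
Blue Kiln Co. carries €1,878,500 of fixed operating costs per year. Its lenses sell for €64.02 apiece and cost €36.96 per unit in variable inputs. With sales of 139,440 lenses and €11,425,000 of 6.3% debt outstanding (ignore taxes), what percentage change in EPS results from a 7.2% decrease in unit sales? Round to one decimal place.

Total contribution margin = 139,440 × €27.06 = €3,773,246.40.
Subtracting fixed costs: EBIT = €3,773,246.40 − €1,878,500 = €1,894,746.40.
After interest of €719,775.00, pre-tax earnings = €1,174,971.40.
Degree of combined leverage = contribution ÷ (EBIT − I) = €3,773,246.40 ÷ €1,174,971.40 = 3.2114.
EPS therefore changes by 3.2114 × (-7.2%) = -23.1%.

-23.1%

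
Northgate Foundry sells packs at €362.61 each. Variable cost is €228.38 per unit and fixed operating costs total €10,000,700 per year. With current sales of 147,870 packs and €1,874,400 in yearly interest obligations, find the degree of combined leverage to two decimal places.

2.49

Contribution at this volume is 147,870 × €134.23 = €19,848,590.10.
EBIT = €19,848,590.10 − €10,000,700 = €9,847,890.10. Interest = €1,874,400.00.
DOL = €19,848,590.10 ÷ €9,847,890.10 = 2.0155; DFL = €9,847,890.10 ÷ €7,973,490.10 = 1.2351.
DCL = DOL × DFL = 2.0155 × 1.2351 = 2.4893.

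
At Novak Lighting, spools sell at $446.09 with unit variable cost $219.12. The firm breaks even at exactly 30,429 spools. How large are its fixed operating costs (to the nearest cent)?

$6,906,470.13

Each unit contributes $446.09 − $219.12 = $226.97.
Since BE = FC / CM, FC = 30,429 × $226.97 = $6,906,470.13.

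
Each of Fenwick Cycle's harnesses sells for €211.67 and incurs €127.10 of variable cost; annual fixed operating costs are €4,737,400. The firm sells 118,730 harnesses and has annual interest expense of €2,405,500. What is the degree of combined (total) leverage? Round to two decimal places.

At 118,730 units, contribution = 118,730 × €84.57 = €10,040,996.10.
Operating income = contribution − fixed costs = €10,040,996.10 − €4,737,400 = €5,303,596.10. Interest = €2,405,500.00.
DOL = €10,040,996.10 ÷ €5,303,596.10 = 1.8932; DFL = €5,303,596.10 ÷ €2,898,096.10 = 1.8300.
Combined leverage = 1.8932 × 1.8300 = 3.4646.

3.46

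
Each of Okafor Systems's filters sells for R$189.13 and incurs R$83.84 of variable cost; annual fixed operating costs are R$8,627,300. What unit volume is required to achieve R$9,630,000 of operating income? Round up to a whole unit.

173,401 filters

Contribution margin per unit = R$189.13 − R$83.84 = R$105.29.
Need Q such that Q × R$105.29 − R$8,627,300 = R$9,630,000, i.e. Q = R$18,257,300 / R$105.29 = 173,400.13 → 173,401.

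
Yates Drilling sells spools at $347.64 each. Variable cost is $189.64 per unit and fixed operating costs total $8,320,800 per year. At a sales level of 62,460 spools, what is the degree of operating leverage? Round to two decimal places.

Total contribution margin = 62,460 × $158.00 = $9,868,680.00.
EBIT = $9,868,680.00 − $8,320,800 = $1,547,880.00.
DOL = contribution ÷ EBIT = $9,868,680.00 ÷ $1,547,880.00 = 6.3756.

6.38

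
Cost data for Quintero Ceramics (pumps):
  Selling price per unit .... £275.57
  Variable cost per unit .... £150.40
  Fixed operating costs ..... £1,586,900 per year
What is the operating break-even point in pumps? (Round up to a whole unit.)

12,678 pumps

Each unit contributes £275.57 − £150.40 = £125.17.
Break-even volume = fixed costs ÷ CM per unit = £1,586,900 ÷ £125.17 = 12,677.96, so 12,678 pumps.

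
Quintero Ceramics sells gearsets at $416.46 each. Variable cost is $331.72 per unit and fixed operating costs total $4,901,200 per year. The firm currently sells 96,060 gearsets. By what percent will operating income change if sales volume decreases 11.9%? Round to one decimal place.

-29.9%

At 96,060 units, contribution = 96,060 × $84.74 = $8,140,124.40.
Subtracting fixed costs: EBIT = $8,140,124.40 − $4,901,200 = $3,238,924.40.
So DOL = total CM / EBIT = $8,140,124.40 / $3,238,924.40 = 2.5132.
Operating income changes by 2.5132 × -11.9% = -29.9%.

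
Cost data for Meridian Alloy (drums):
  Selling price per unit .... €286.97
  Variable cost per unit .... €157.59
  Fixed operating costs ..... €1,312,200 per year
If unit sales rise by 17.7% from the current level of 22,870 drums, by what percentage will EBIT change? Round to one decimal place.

+31.8%

At 22,870 units, contribution = 22,870 × €129.38 = €2,958,920.60.
Subtracting fixed costs: EBIT = €2,958,920.60 − €1,312,200 = €1,646,720.60.
So DOL = total CM / EBIT = €2,958,920.60 / €1,646,720.60 = 1.7969.
So EBIT moves 1.7969 × (+17.7%) = +31.8%.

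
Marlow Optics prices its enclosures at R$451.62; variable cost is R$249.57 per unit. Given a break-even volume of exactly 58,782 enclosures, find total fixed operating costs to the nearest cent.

Contribution margin per unit = R$451.62 − R$249.57 = R$202.05.
Fixed costs = break-even units × CM = 58,782 × R$202.05 = R$11,876,903.10.

R$11,876,903.10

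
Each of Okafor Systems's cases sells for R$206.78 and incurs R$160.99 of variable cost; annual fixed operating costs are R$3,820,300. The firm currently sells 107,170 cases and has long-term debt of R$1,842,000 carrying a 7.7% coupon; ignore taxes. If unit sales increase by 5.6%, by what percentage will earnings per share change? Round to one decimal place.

+29.1%

At 107,170 units, contribution = 107,170 × R$45.79 = R$4,907,314.30.
Subtracting fixed costs: EBIT = R$4,907,314.30 − R$3,820,300 = R$1,087,014.30.
Interest = R$141,834.00, so EBIT − I = R$945,180.30.
Degree of combined leverage = contribution ÷ (EBIT − I) = R$4,907,314.30 ÷ R$945,180.30 = 5.1919.
%ΔEPS = DCL × %ΔSales = 5.1919 × +5.6% = +29.1%.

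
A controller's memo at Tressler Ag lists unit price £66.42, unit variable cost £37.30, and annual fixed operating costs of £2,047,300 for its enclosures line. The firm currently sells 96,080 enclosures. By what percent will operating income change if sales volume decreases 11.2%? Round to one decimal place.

-41.8%

Total contribution margin = 96,080 × £29.12 = £2,797,849.60.
Operating income = contribution − fixed costs = £2,797,849.60 − £2,047,300 = £750,549.60.
Degree of operating leverage = £2,797,849.60 / £750,549.60 = 3.7277.
So EBIT moves 3.7277 × (-11.2%) = -41.8%.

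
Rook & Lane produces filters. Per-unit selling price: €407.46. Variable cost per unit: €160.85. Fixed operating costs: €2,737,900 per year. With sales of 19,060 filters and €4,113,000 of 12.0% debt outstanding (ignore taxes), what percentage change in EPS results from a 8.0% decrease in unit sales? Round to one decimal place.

-25.6%

Total contribution margin = 19,060 × €246.61 = €4,700,386.60.
Operating income = contribution − fixed costs = €4,700,386.60 − €2,737,900 = €1,962,486.60.
After interest of €493,560.00, pre-tax earnings = €1,468,926.60.
DCL = total CM / (EBIT − I) = €4,700,386.60 / €1,468,926.60 = 3.1999.
%ΔEPS = DCL × %ΔSales = 3.1999 × -8.0% = -25.6%.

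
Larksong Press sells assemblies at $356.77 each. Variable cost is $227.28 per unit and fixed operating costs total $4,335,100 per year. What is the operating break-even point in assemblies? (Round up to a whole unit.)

33,479 assemblies

Each unit contributes $356.77 − $227.28 = $129.49.
Break-even Q = $4,335,100 / $129.49 = 33,478.26 → 33,479 assemblies.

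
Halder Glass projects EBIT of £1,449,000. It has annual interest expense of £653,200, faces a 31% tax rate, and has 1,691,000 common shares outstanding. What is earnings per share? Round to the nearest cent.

Pre-tax income = £1,449,000 − £653,200.00 = £795,800.00.
Net income = £795,800.00 × (1 − 0.31) = £549,102.00.
EPS = £549,102.00 ÷ 1,691,000 = £0.32.

£0.32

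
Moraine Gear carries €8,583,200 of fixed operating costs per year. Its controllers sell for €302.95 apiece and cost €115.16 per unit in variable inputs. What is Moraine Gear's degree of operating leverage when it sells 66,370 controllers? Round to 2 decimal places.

3.21

Total contribution margin = 66,370 × €187.79 = €12,463,622.30.
Subtracting fixed costs: EBIT = €12,463,622.30 − €8,583,200 = €3,880,422.30.
DOL = contribution ÷ EBIT = €12,463,622.30 ÷ €3,880,422.30 = 3.2119.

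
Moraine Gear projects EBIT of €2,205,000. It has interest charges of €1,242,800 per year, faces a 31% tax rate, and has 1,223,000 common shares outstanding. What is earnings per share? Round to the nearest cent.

€0.54

Pre-tax income = €2,205,000 − €1,242,800.00 = €962,200.00.
After tax at 31%: net income = €962,200.00 × 0.69 = €663,918.00.
EPS = €663,918.00 ÷ 1,223,000 = €0.54.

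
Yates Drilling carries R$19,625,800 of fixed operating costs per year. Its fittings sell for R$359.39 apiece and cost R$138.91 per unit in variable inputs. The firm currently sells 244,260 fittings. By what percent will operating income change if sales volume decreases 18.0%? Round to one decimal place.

-28.3%

Total contribution margin = 244,260 × R$220.48 = R$53,854,444.80.
Subtracting fixed costs: EBIT = R$53,854,444.80 − R$19,625,800 = R$34,228,644.80.
DOL = contribution ÷ EBIT = R$53,854,444.80 ÷ R$34,228,644.80 = 1.5734.
Operating income changes by 1.5734 × -18.0% = -28.3%.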